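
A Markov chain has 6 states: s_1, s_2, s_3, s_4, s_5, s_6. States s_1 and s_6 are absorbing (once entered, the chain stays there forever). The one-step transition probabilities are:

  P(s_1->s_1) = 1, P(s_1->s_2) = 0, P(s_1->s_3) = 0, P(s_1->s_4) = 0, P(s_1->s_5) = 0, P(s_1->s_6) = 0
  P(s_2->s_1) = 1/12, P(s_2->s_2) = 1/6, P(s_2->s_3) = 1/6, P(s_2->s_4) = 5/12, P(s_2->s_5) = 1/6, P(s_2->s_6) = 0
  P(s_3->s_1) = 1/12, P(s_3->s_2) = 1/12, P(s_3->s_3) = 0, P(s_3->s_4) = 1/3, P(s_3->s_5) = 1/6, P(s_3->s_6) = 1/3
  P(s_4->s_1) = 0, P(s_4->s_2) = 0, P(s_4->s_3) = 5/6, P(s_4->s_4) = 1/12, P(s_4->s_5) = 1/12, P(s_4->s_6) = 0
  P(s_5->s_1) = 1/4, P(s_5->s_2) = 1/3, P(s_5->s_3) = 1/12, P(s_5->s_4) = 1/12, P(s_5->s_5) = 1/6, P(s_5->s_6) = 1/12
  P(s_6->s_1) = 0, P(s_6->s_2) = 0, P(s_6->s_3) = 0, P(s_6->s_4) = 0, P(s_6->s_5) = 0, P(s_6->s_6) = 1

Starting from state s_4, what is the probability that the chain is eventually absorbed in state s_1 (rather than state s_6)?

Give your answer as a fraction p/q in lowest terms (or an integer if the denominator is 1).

Let a_i = P(absorbed in s_1 | start in state i).
Boundary conditions: a_s_1 = 1, a_s_6 = 0.
For each transient state i, a_i = sum_j P(i->j) * a_j:
  a_s_2 = 1/12*a_s_1 + 1/6*a_s_2 + 1/6*a_s_3 + 5/12*a_s_4 + 1/6*a_s_5 + 0*a_s_6
  a_s_3 = 1/12*a_s_1 + 1/12*a_s_2 + 0*a_s_3 + 1/3*a_s_4 + 1/6*a_s_5 + 1/3*a_s_6
  a_s_4 = 0*a_s_1 + 0*a_s_2 + 5/6*a_s_3 + 1/12*a_s_4 + 1/12*a_s_5 + 0*a_s_6
  a_s_5 = 1/4*a_s_1 + 1/3*a_s_2 + 1/12*a_s_3 + 1/12*a_s_4 + 1/6*a_s_5 + 1/12*a_s_6

Substituting a_s_1 = 1 and a_s_6 = 0, rearrange to (I - Q) a = r where r[i] = P(i -> s_1):
  [5/6, -1/6, -5/12, -1/6] . (a_s_2, a_s_3, a_s_4, a_s_5) = 1/12
  [-1/12, 1, -1/3, -1/6] . (a_s_2, a_s_3, a_s_4, a_s_5) = 1/12
  [0, -5/6, 11/12, -1/12] . (a_s_2, a_s_3, a_s_4, a_s_5) = 0
  [-1/3, -1/12, -1/12, 5/6] . (a_s_2, a_s_3, a_s_4, a_s_5) = 1/4

Solving yields:
  a_s_2 = 2815/6271
  a_s_3 = 2056/6271
  a_s_4 = 2181/6271
  a_s_5 = 3431/6271

Starting state is s_4, so the absorption probability is a_s_4 = 2181/6271.

Answer: 2181/6271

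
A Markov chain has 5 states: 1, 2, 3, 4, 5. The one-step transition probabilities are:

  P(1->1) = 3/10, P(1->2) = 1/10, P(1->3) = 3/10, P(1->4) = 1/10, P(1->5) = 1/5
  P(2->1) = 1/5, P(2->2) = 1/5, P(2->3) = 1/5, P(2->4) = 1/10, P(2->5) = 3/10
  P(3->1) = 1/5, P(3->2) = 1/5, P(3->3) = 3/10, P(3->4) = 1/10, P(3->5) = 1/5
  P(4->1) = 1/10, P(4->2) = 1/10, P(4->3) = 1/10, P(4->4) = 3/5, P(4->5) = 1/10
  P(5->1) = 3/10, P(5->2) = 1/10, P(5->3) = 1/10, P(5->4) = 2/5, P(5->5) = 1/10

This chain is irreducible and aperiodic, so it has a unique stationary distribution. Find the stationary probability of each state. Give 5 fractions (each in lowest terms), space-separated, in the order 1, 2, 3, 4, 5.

The stationary distribution satisfies pi = pi * P, i.e.:
  pi_1 = 3/10*pi_1 + 1/5*pi_2 + 1/5*pi_3 + 1/10*pi_4 + 3/10*pi_5
  pi_2 = 1/10*pi_1 + 1/5*pi_2 + 1/5*pi_3 + 1/10*pi_4 + 1/10*pi_5
  pi_3 = 3/10*pi_1 + 1/5*pi_2 + 3/10*pi_3 + 1/10*pi_4 + 1/10*pi_5
  pi_4 = 1/10*pi_1 + 1/10*pi_2 + 1/10*pi_3 + 3/5*pi_4 + 2/5*pi_5
  pi_5 = 1/5*pi_1 + 3/10*pi_2 + 1/5*pi_3 + 1/10*pi_4 + 1/10*pi_5
with normalization: pi_1 + pi_2 + pi_3 + pi_4 + pi_5 = 1.

Using the first 4 balance equations plus normalization, the linear system A*pi = b is:
  [-7/10, 1/5, 1/5, 1/10, 3/10] . pi = 0
  [1/10, -4/5, 1/5, 1/10, 1/10] . pi = 0
  [3/10, 1/5, -7/10, 1/10, 1/10] . pi = 0
  [1/10, 1/10, 1/10, -2/5, 2/5] . pi = 0
  [1, 1, 1, 1, 1] . pi = 1

Solving yields:
  pi_1 = 549/2647
  pi_2 = 351/2647
  pi_3 = 512/2647
  pi_4 = 794/2647
  pi_5 = 441/2647

Verification (pi * P):
  549/2647*3/10 + 351/2647*1/5 + 512/2647*1/5 + 794/2647*1/10 + 441/2647*3/10 = 549/2647 = pi_1  (ok)
  549/2647*1/10 + 351/2647*1/5 + 512/2647*1/5 + 794/2647*1/10 + 441/2647*1/10 = 351/2647 = pi_2  (ok)
  549/2647*3/10 + 351/2647*1/5 + 512/2647*3/10 + 794/2647*1/10 + 441/2647*1/10 = 512/2647 = pi_3  (ok)
  549/2647*1/10 + 351/2647*1/10 + 512/2647*1/10 + 794/2647*3/5 + 441/2647*2/5 = 794/2647 = pi_4  (ok)
  549/2647*1/5 + 351/2647*3/10 + 512/2647*1/5 + 794/2647*1/10 + 441/2647*1/10 = 441/2647 = pi_5  (ok)

Answer: 549/2647 351/2647 512/2647 794/2647 441/2647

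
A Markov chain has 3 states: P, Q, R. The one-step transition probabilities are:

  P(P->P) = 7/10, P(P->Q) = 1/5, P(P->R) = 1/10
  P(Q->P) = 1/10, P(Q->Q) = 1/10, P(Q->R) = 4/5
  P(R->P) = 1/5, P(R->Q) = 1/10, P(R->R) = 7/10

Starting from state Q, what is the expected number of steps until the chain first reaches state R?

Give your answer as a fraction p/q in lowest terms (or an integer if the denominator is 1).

Let h_i = expected steps to first reach R from state i.
Boundary: h_R = 0.
First-step equations for the other states:
  h_P = 1 + 7/10*h_P + 1/5*h_Q + 1/10*h_R
  h_Q = 1 + 1/10*h_P + 1/10*h_Q + 4/5*h_R

Substituting h_R = 0 and rearranging gives the linear system (I - Q) h = 1:
  [3/10, -1/5] . (h_P, h_Q) = 1
  [-1/10, 9/10] . (h_P, h_Q) = 1

Solving yields:
  h_P = 22/5
  h_Q = 8/5

Starting state is Q, so the expected hitting time is h_Q = 8/5.

Answer: 8/5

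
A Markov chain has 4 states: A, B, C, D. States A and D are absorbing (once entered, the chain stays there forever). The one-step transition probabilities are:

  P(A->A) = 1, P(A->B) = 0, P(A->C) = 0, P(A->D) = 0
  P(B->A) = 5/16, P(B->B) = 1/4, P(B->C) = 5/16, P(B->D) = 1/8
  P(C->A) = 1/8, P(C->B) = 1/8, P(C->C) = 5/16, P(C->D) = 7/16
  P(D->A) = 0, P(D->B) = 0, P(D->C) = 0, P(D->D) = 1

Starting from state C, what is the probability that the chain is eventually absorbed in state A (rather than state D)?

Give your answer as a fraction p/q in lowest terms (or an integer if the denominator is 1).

Let a_i = P(absorbed in A | start in state i).
Boundary conditions: a_A = 1, a_D = 0.
For each transient state i, a_i = sum_j P(i->j) * a_j:
  a_B = 5/16*a_A + 1/4*a_B + 5/16*a_C + 1/8*a_D
  a_C = 1/8*a_A + 1/8*a_B + 5/16*a_C + 7/16*a_D

Substituting a_A = 1 and a_D = 0, rearrange to (I - Q) a = r where r[i] = P(i -> A):
  [3/4, -5/16] . (a_B, a_C) = 5/16
  [-1/8, 11/16] . (a_B, a_C) = 1/8

Solving yields:
  a_B = 65/122
  a_C = 17/61

Starting state is C, so the absorption probability is a_C = 17/61.

Answer: 17/61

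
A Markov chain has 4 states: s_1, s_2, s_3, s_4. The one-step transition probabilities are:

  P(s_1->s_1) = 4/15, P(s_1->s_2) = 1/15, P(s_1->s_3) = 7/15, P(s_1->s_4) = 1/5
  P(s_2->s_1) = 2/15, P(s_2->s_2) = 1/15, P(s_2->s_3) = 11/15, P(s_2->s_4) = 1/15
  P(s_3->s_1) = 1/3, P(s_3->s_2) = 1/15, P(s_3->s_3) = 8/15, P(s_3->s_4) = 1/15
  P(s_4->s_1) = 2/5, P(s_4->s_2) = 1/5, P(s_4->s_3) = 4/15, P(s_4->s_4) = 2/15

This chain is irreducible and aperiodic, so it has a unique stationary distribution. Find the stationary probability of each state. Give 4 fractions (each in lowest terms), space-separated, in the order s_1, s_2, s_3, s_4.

The stationary distribution satisfies pi = pi * P, i.e.:
  pi_s_1 = 4/15*pi_s_1 + 2/15*pi_s_2 + 1/3*pi_s_3 + 2/5*pi_s_4
  pi_s_2 = 1/15*pi_s_1 + 1/15*pi_s_2 + 1/15*pi_s_3 + 1/5*pi_s_4
  pi_s_3 = 7/15*pi_s_1 + 11/15*pi_s_2 + 8/15*pi_s_3 + 4/15*pi_s_4
  pi_s_4 = 1/5*pi_s_1 + 1/15*pi_s_2 + 1/15*pi_s_3 + 2/15*pi_s_4
with normalization: pi_s_1 + pi_s_2 + pi_s_3 + pi_s_4 = 1.

Using the first 3 balance equations plus normalization, the linear system A*pi = b is:
  [-11/15, 2/15, 1/3, 2/5] . pi = 0
  [1/15, -14/15, 1/15, 1/5] . pi = 0
  [7/15, 11/15, -7/15, 4/15] . pi = 0
  [1, 1, 1, 1] . pi = 1

Solving yields:
  pi_s_1 = 339/1114
  pi_s_2 = 137/1671
  pi_s_3 = 1667/3342
  pi_s_4 = 64/557

Verification (pi * P):
  339/1114*4/15 + 137/1671*2/15 + 1667/3342*1/3 + 64/557*2/5 = 339/1114 = pi_s_1  (ok)
  339/1114*1/15 + 137/1671*1/15 + 1667/3342*1/15 + 64/557*1/5 = 137/1671 = pi_s_2  (ok)
  339/1114*7/15 + 137/1671*11/15 + 1667/3342*8/15 + 64/557*4/15 = 1667/3342 = pi_s_3  (ok)
  339/1114*1/5 + 137/1671*1/15 + 1667/3342*1/15 + 64/557*2/15 = 64/557 = pi_s_4  (ok)

Answer: 339/1114 137/1671 1667/3342 64/557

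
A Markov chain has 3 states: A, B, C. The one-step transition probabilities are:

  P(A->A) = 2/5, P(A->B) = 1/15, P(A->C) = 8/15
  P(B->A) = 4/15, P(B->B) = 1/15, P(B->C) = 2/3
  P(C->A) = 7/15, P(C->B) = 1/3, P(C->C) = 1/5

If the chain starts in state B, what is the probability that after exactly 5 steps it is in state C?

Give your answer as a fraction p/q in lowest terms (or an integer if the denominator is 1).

Answer: 21518/50625

Derivation:
Computing P^5 by repeated multiplication:
P^1 =
  A: [2/5, 1/15, 8/15]
  B: [4/15, 1/15, 2/3]
  C: [7/15, 1/3, 1/5]
P^2 =
  A: [32/75, 47/225, 82/225]
  B: [98/225, 11/45, 8/25]
  C: [83/225, 3/25, 23/45]
P^3 =
  A: [446/1125, 553/3375, 1484/3375]
  B: [1312/3375, 19/125, 62/135]
  C: [1411/3375, 137/675, 1279/3375]
P^4 =
  A: [764/1875, 9311/50625, 20686/50625]
  B: [20774/50625, 383/2025, 20276/50625]
  C: [20159/50625, 8491/50625, 293/675]
P^5 =
  A: [101938/253125, 133369/759375, 320192/759375]
  B: [304876/759375, 131729/759375, 21518/50625]
  C: [308743/759375, 1847/10125, 312107/759375]

(P^5)[B -> C] = 21518/50625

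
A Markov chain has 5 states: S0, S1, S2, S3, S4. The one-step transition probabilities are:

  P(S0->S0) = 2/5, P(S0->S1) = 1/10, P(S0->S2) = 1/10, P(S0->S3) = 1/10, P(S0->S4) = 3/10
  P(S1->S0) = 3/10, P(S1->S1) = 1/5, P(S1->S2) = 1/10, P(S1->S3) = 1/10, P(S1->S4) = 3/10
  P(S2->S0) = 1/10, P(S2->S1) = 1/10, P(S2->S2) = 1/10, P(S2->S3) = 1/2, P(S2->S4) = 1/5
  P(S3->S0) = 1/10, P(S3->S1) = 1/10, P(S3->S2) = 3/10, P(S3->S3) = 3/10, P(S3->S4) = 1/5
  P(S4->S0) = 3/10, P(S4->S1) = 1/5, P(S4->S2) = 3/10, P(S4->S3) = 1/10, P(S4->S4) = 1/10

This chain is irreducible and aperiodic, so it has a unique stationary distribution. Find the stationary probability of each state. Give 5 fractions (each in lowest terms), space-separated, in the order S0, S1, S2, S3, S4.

The stationary distribution satisfies pi = pi * P, i.e.:
  pi_S0 = 2/5*pi_S0 + 3/10*pi_S1 + 1/10*pi_S2 + 1/10*pi_S3 + 3/10*pi_S4
  pi_S1 = 1/10*pi_S0 + 1/5*pi_S1 + 1/10*pi_S2 + 1/10*pi_S3 + 1/5*pi_S4
  pi_S2 = 1/10*pi_S0 + 1/10*pi_S1 + 1/10*pi_S2 + 3/10*pi_S3 + 3/10*pi_S4
  pi_S3 = 1/10*pi_S0 + 1/10*pi_S1 + 1/2*pi_S2 + 3/10*pi_S3 + 1/10*pi_S4
  pi_S4 = 3/10*pi_S0 + 3/10*pi_S1 + 1/5*pi_S2 + 1/5*pi_S3 + 1/10*pi_S4
with normalization: pi_S0 + pi_S1 + pi_S2 + pi_S3 + pi_S4 = 1.

Using the first 4 balance equations plus normalization, the linear system A*pi = b is:
  [-3/5, 3/10, 1/10, 1/10, 3/10] . pi = 0
  [1/10, -4/5, 1/10, 1/10, 1/5] . pi = 0
  [1/10, 1/10, -9/10, 3/10, 3/10] . pi = 0
  [1/10, 1/10, 1/2, -7/10, 1/10] . pi = 0
  [1, 1, 1, 1, 1] . pi = 1

Solving yields:
  pi_S0 = 9/37
  pi_S1 = 5/37
  pi_S2 = 83/444
  pi_S3 = 97/444
  pi_S4 = 8/37

Verification (pi * P):
  9/37*2/5 + 5/37*3/10 + 83/444*1/10 + 97/444*1/10 + 8/37*3/10 = 9/37 = pi_S0  (ok)
  9/37*1/10 + 5/37*1/5 + 83/444*1/10 + 97/444*1/10 + 8/37*1/5 = 5/37 = pi_S1  (ok)
  9/37*1/10 + 5/37*1/10 + 83/444*1/10 + 97/444*3/10 + 8/37*3/10 = 83/444 = pi_S2  (ok)
  9/37*1/10 + 5/37*1/10 + 83/444*1/2 + 97/444*3/10 + 8/37*1/10 = 97/444 = pi_S3  (ok)
  9/37*3/10 + 5/37*3/10 + 83/444*1/5 + 97/444*1/5 + 8/37*1/10 = 8/37 = pi_S4  (ok)

Answer: 9/37 5/37 83/444 97/444 8/37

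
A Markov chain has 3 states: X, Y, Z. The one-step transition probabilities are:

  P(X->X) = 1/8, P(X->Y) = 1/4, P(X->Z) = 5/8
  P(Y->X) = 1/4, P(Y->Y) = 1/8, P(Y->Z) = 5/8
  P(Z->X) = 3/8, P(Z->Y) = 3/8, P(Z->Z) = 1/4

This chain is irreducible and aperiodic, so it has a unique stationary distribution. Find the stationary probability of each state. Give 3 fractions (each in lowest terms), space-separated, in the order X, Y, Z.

The stationary distribution satisfies pi = pi * P, i.e.:
  pi_X = 1/8*pi_X + 1/4*pi_Y + 3/8*pi_Z
  pi_Y = 1/4*pi_X + 1/8*pi_Y + 3/8*pi_Z
  pi_Z = 5/8*pi_X + 5/8*pi_Y + 1/4*pi_Z
with normalization: pi_X + pi_Y + pi_Z = 1.

Using the first 2 balance equations plus normalization, the linear system A*pi = b is:
  [-7/8, 1/4, 3/8] . pi = 0
  [1/4, -7/8, 3/8] . pi = 0
  [1, 1, 1] . pi = 1

Solving yields:
  pi_X = 3/11
  pi_Y = 3/11
  pi_Z = 5/11

Verification (pi * P):
  3/11*1/8 + 3/11*1/4 + 5/11*3/8 = 3/11 = pi_X  (ok)
  3/11*1/4 + 3/11*1/8 + 5/11*3/8 = 3/11 = pi_Y  (ok)
  3/11*5/8 + 3/11*5/8 + 5/11*1/4 = 5/11 = pi_Z  (ok)

Answer: 3/11 3/11 5/11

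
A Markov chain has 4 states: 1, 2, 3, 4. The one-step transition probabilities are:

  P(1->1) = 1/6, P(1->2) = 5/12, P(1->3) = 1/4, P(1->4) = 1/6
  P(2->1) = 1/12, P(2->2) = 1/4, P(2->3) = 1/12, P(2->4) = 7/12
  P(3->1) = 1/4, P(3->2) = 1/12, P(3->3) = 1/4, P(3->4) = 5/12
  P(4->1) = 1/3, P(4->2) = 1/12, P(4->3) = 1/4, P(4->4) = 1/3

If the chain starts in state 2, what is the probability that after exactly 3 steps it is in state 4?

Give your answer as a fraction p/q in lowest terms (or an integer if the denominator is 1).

Computing P^3 by repeated multiplication:
P^1 =
  1: [1/6, 5/12, 1/4, 1/6]
  2: [1/12, 1/4, 1/12, 7/12]
  3: [1/4, 1/12, 1/4, 5/12]
  4: [1/3, 1/12, 1/4, 1/3]
P^2 =
  1: [13/72, 5/24, 13/72, 31/72]
  2: [1/4, 11/72, 5/24, 7/18]
  3: [1/4, 13/72, 17/72, 1/3]
  4: [17/72, 5/24, 17/72, 23/72]
P^3 =
  1: [17/72, 77/432, 31/144, 10/27]
  2: [17/72, 83/432, 97/432, 25/72]
  3: [49/216, 85/432, 95/432, 77/216]
  4: [2/9, 85/432, 31/144, 79/216]

(P^3)[2 -> 4] = 25/72

Answer: 25/72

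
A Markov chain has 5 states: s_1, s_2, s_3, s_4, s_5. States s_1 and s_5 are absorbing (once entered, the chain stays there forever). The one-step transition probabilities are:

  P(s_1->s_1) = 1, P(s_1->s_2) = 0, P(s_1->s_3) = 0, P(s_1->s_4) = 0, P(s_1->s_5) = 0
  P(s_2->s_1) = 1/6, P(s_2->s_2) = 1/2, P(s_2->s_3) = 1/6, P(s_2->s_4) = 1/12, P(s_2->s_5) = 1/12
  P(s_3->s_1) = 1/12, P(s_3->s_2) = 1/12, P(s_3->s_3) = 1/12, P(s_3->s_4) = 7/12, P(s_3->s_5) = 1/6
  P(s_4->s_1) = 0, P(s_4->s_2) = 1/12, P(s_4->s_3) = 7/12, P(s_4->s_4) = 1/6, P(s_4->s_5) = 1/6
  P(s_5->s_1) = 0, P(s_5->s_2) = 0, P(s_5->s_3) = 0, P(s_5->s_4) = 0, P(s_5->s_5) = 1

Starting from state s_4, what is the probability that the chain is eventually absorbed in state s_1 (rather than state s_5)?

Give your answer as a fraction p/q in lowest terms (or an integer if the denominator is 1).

Let a_i = P(absorbed in s_1 | start in state i).
Boundary conditions: a_s_1 = 1, a_s_5 = 0.
For each transient state i, a_i = sum_j P(i->j) * a_j:
  a_s_2 = 1/6*a_s_1 + 1/2*a_s_2 + 1/6*a_s_3 + 1/12*a_s_4 + 1/12*a_s_5
  a_s_3 = 1/12*a_s_1 + 1/12*a_s_2 + 1/12*a_s_3 + 7/12*a_s_4 + 1/6*a_s_5
  a_s_4 = 0*a_s_1 + 1/12*a_s_2 + 7/12*a_s_3 + 1/6*a_s_4 + 1/6*a_s_5

Substituting a_s_1 = 1 and a_s_5 = 0, rearrange to (I - Q) a = r where r[i] = P(i -> s_1):
  [1/2, -1/6, -1/12] . (a_s_2, a_s_3, a_s_4) = 1/6
  [-1/12, 11/12, -7/12] . (a_s_2, a_s_3, a_s_4) = 1/12
  [-1/12, -7/12, 5/6] . (a_s_2, a_s_3, a_s_4) = 0

Solving yields:
  a_s_2 = 149/314
  a_s_3 = 93/314
  a_s_4 = 40/157

Starting state is s_4, so the absorption probability is a_s_4 = 40/157.

Answer: 40/157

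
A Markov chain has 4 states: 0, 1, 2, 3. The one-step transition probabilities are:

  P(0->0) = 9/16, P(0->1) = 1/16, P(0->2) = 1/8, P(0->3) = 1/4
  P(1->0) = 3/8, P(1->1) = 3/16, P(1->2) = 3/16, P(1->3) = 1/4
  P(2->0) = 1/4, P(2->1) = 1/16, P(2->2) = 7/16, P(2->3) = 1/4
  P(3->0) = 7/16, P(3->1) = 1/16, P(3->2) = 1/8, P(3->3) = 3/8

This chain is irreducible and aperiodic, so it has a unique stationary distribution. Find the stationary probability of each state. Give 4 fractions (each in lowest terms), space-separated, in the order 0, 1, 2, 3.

Answer: 5/11 1/14 29/154 2/7

Derivation:
The stationary distribution satisfies pi = pi * P, i.e.:
  pi_0 = 9/16*pi_0 + 3/8*pi_1 + 1/4*pi_2 + 7/16*pi_3
  pi_1 = 1/16*pi_0 + 3/16*pi_1 + 1/16*pi_2 + 1/16*pi_3
  pi_2 = 1/8*pi_0 + 3/16*pi_1 + 7/16*pi_2 + 1/8*pi_3
  pi_3 = 1/4*pi_0 + 1/4*pi_1 + 1/4*pi_2 + 3/8*pi_3
with normalization: pi_0 + pi_1 + pi_2 + pi_3 = 1.

Using the first 3 balance equations plus normalization, the linear system A*pi = b is:
  [-7/16, 3/8, 1/4, 7/16] . pi = 0
  [1/16, -13/16, 1/16, 1/16] . pi = 0
  [1/8, 3/16, -9/16, 1/8] . pi = 0
  [1, 1, 1, 1] . pi = 1

Solving yields:
  pi_0 = 5/11
  pi_1 = 1/14
  pi_2 = 29/154
  pi_3 = 2/7

Verification (pi * P):
  5/11*9/16 + 1/14*3/8 + 29/154*1/4 + 2/7*7/16 = 5/11 = pi_0  (ok)
  5/11*1/16 + 1/14*3/16 + 29/154*1/16 + 2/7*1/16 = 1/14 = pi_1  (ok)
  5/11*1/8 + 1/14*3/16 + 29/154*7/16 + 2/7*1/8 = 29/154 = pi_2  (ok)
  5/11*1/4 + 1/14*1/4 + 29/154*1/4 + 2/7*3/8 = 2/7 = pi_3  (ok)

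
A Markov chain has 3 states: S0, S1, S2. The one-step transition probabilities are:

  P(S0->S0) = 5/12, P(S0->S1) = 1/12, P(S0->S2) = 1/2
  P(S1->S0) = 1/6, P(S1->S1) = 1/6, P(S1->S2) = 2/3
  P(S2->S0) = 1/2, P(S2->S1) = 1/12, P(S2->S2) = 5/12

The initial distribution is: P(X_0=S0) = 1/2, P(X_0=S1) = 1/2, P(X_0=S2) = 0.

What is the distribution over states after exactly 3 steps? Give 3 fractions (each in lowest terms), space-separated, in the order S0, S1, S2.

Propagating the distribution step by step (d_{t+1} = d_t * P):
d_0 = (S0=1/2, S1=1/2, S2=0)
  d_1[S0] = 1/2*5/12 + 1/2*1/6 + 0*1/2 = 7/24
  d_1[S1] = 1/2*1/12 + 1/2*1/6 + 0*1/12 = 1/8
  d_1[S2] = 1/2*1/2 + 1/2*2/3 + 0*5/12 = 7/12
d_1 = (S0=7/24, S1=1/8, S2=7/12)
  d_2[S0] = 7/24*5/12 + 1/8*1/6 + 7/12*1/2 = 125/288
  d_2[S1] = 7/24*1/12 + 1/8*1/6 + 7/12*1/12 = 3/32
  d_2[S2] = 7/24*1/2 + 1/8*2/3 + 7/12*5/12 = 17/36
d_2 = (S0=125/288, S1=3/32, S2=17/36)
  d_3[S0] = 125/288*5/12 + 3/32*1/6 + 17/36*1/2 = 1495/3456
  d_3[S1] = 125/288*1/12 + 3/32*1/6 + 17/36*1/12 = 35/384
  d_3[S2] = 125/288*1/2 + 3/32*2/3 + 17/36*5/12 = 823/1728
d_3 = (S0=1495/3456, S1=35/384, S2=823/1728)

Answer: 1495/3456 35/384 823/1728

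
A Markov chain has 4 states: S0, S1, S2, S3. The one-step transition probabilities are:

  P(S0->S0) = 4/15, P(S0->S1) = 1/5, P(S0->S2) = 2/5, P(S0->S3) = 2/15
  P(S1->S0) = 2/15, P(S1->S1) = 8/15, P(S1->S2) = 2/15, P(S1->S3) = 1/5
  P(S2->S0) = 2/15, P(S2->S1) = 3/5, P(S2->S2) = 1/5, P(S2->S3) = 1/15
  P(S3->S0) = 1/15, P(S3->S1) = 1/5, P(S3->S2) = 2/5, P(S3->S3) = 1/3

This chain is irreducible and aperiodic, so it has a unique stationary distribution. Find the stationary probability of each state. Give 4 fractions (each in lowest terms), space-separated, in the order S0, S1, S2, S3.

The stationary distribution satisfies pi = pi * P, i.e.:
  pi_S0 = 4/15*pi_S0 + 2/15*pi_S1 + 2/15*pi_S2 + 1/15*pi_S3
  pi_S1 = 1/5*pi_S0 + 8/15*pi_S1 + 3/5*pi_S2 + 1/5*pi_S3
  pi_S2 = 2/5*pi_S0 + 2/15*pi_S1 + 1/5*pi_S2 + 2/5*pi_S3
  pi_S3 = 2/15*pi_S0 + 1/5*pi_S1 + 1/15*pi_S2 + 1/3*pi_S3
with normalization: pi_S0 + pi_S1 + pi_S2 + pi_S3 = 1.

Using the first 3 balance equations plus normalization, the linear system A*pi = b is:
  [-11/15, 2/15, 2/15, 1/15] . pi = 0
  [1/5, -7/15, 3/5, 1/5] . pi = 0
  [2/5, 2/15, -4/5, 2/5] . pi = 0
  [1, 1, 1, 1] . pi = 1

Solving yields:
  pi_S0 = 19/136
  pi_S1 = 15/34
  pi_S2 = 4/17
  pi_S3 = 25/136

Verification (pi * P):
  19/136*4/15 + 15/34*2/15 + 4/17*2/15 + 25/136*1/15 = 19/136 = pi_S0  (ok)
  19/136*1/5 + 15/34*8/15 + 4/17*3/5 + 25/136*1/5 = 15/34 = pi_S1  (ok)
  19/136*2/5 + 15/34*2/15 + 4/17*1/5 + 25/136*2/5 = 4/17 = pi_S2  (ok)
  19/136*2/15 + 15/34*1/5 + 4/17*1/15 + 25/136*1/3 = 25/136 = pi_S3  (ok)

Answer: 19/136 15/34 4/17 25/136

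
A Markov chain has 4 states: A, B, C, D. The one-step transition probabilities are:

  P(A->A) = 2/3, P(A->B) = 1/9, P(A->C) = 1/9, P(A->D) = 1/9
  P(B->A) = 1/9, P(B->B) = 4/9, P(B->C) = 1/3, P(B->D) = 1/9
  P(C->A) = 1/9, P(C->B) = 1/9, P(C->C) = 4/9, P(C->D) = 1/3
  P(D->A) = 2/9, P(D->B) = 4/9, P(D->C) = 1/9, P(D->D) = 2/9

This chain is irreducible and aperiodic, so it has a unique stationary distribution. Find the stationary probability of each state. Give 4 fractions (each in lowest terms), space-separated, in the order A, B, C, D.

Answer: 41/138 6/23 35/138 13/69

Derivation:
The stationary distribution satisfies pi = pi * P, i.e.:
  pi_A = 2/3*pi_A + 1/9*pi_B + 1/9*pi_C + 2/9*pi_D
  pi_B = 1/9*pi_A + 4/9*pi_B + 1/9*pi_C + 4/9*pi_D
  pi_C = 1/9*pi_A + 1/3*pi_B + 4/9*pi_C + 1/9*pi_D
  pi_D = 1/9*pi_A + 1/9*pi_B + 1/3*pi_C + 2/9*pi_D
with normalization: pi_A + pi_B + pi_C + pi_D = 1.

Using the first 3 balance equations plus normalization, the linear system A*pi = b is:
  [-1/3, 1/9, 1/9, 2/9] . pi = 0
  [1/9, -5/9, 1/9, 4/9] . pi = 0
  [1/9, 1/3, -5/9, 1/9] . pi = 0
  [1, 1, 1, 1] . pi = 1

Solving yields:
  pi_A = 41/138
  pi_B = 6/23
  pi_C = 35/138
  pi_D = 13/69

Verification (pi * P):
  41/138*2/3 + 6/23*1/9 + 35/138*1/9 + 13/69*2/9 = 41/138 = pi_A  (ok)
  41/138*1/9 + 6/23*4/9 + 35/138*1/9 + 13/69*4/9 = 6/23 = pi_B  (ok)
  41/138*1/9 + 6/23*1/3 + 35/138*4/9 + 13/69*1/9 = 35/138 = pi_C  (ok)
  41/138*1/9 + 6/23*1/9 + 35/138*1/3 + 13/69*2/9 = 13/69 = pi_D  (ok)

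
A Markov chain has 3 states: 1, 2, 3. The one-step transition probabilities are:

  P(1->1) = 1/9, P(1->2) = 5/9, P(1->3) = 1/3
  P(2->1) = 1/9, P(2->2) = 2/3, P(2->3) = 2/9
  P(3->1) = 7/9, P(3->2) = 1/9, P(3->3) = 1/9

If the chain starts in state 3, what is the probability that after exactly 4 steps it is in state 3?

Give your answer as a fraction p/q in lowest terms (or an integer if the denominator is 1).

Computing P^4 by repeated multiplication:
P^1 =
  1: [1/9, 5/9, 1/3]
  2: [1/9, 2/3, 2/9]
  3: [7/9, 1/9, 1/9]
P^2 =
  1: [1/3, 38/81, 16/81]
  2: [7/27, 43/81, 17/81]
  3: [5/27, 14/27, 8/27]
P^3 =
  1: [59/243, 379/729, 173/729]
  2: [61/243, 380/729, 166/729]
  3: [25/81, 13/27, 17/81]
P^4 =
  1: [589/2187, 3332/6561, 1462/6561]
  2: [575/2187, 3361/6561, 1475/6561]
  3: [61/243, 376/729, 170/729]

(P^4)[3 -> 3] = 170/729

Answer: 170/729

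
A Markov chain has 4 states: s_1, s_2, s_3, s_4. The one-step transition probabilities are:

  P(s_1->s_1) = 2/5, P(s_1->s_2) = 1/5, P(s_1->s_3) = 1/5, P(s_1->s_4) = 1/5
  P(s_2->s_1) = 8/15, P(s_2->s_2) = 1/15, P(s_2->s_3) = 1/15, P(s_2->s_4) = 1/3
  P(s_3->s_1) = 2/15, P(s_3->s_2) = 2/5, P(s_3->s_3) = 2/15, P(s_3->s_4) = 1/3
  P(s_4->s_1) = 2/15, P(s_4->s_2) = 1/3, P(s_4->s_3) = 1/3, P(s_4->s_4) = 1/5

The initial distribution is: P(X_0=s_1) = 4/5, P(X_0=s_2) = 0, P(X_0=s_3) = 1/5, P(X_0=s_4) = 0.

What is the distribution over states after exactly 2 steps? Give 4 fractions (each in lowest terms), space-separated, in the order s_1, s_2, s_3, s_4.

Propagating the distribution step by step (d_{t+1} = d_t * P):
d_0 = (s_1=4/5, s_2=0, s_3=1/5, s_4=0)
  d_1[s_1] = 4/5*2/5 + 0*8/15 + 1/5*2/15 + 0*2/15 = 26/75
  d_1[s_2] = 4/5*1/5 + 0*1/15 + 1/5*2/5 + 0*1/3 = 6/25
  d_1[s_3] = 4/5*1/5 + 0*1/15 + 1/5*2/15 + 0*1/3 = 14/75
  d_1[s_4] = 4/5*1/5 + 0*1/3 + 1/5*1/3 + 0*1/5 = 17/75
d_1 = (s_1=26/75, s_2=6/25, s_3=14/75, s_4=17/75)
  d_2[s_1] = 26/75*2/5 + 6/25*8/15 + 14/75*2/15 + 17/75*2/15 = 362/1125
  d_2[s_2] = 26/75*1/5 + 6/25*1/15 + 14/75*2/5 + 17/75*1/3 = 53/225
  d_2[s_3] = 26/75*1/5 + 6/25*1/15 + 14/75*2/15 + 17/75*1/3 = 209/1125
  d_2[s_4] = 26/75*1/5 + 6/25*1/3 + 14/75*1/3 + 17/75*1/5 = 289/1125
d_2 = (s_1=362/1125, s_2=53/225, s_3=209/1125, s_4=289/1125)

Answer: 362/1125 53/225 209/1125 289/1125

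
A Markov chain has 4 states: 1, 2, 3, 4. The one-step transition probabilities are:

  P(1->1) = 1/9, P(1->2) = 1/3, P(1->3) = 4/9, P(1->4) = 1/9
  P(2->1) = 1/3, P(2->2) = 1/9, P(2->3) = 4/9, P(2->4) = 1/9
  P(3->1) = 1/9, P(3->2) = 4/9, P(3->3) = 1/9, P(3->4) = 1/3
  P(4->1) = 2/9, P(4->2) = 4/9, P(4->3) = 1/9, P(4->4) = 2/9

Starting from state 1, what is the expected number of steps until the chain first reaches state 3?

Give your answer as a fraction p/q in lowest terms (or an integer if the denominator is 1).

Answer: 72/29

Derivation:
Let h_i = expected steps to first reach 3 from state i.
Boundary: h_3 = 0.
First-step equations for the other states:
  h_1 = 1 + 1/9*h_1 + 1/3*h_2 + 4/9*h_3 + 1/9*h_4
  h_2 = 1 + 1/3*h_1 + 1/9*h_2 + 4/9*h_3 + 1/9*h_4
  h_4 = 1 + 2/9*h_1 + 4/9*h_2 + 1/9*h_3 + 2/9*h_4

Substituting h_3 = 0 and rearranging gives the linear system (I - Q) h = 1:
  [8/9, -1/3, -1/9] . (h_1, h_2, h_4) = 1
  [-1/3, 8/9, -1/9] . (h_1, h_2, h_4) = 1
  [-2/9, -4/9, 7/9] . (h_1, h_2, h_4) = 1

Solving yields:
  h_1 = 72/29
  h_2 = 72/29
  h_4 = 99/29

Starting state is 1, so the expected hitting time is h_1 = 72/29.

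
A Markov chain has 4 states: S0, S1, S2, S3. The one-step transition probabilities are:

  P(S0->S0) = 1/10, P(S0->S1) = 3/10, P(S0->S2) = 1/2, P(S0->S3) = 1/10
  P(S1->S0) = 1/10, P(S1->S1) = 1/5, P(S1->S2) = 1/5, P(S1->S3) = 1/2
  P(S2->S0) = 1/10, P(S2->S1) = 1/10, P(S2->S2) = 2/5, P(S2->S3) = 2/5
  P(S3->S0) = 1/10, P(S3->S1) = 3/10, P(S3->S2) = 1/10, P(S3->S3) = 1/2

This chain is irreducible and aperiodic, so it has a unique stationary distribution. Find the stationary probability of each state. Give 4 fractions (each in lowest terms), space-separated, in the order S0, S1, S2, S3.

Answer: 1/10 91/395 92/395 69/158

Derivation:
The stationary distribution satisfies pi = pi * P, i.e.:
  pi_S0 = 1/10*pi_S0 + 1/10*pi_S1 + 1/10*pi_S2 + 1/10*pi_S3
  pi_S1 = 3/10*pi_S0 + 1/5*pi_S1 + 1/10*pi_S2 + 3/10*pi_S3
  pi_S2 = 1/2*pi_S0 + 1/5*pi_S1 + 2/5*pi_S2 + 1/10*pi_S3
  pi_S3 = 1/10*pi_S0 + 1/2*pi_S1 + 2/5*pi_S2 + 1/2*pi_S3
with normalization: pi_S0 + pi_S1 + pi_S2 + pi_S3 = 1.

Using the first 3 balance equations plus normalization, the linear system A*pi = b is:
  [-9/10, 1/10, 1/10, 1/10] . pi = 0
  [3/10, -4/5, 1/10, 3/10] . pi = 0
  [1/2, 1/5, -3/5, 1/10] . pi = 0
  [1, 1, 1, 1] . pi = 1

Solving yields:
  pi_S0 = 1/10
  pi_S1 = 91/395
  pi_S2 = 92/395
  pi_S3 = 69/158

Verification (pi * P):
  1/10*1/10 + 91/395*1/10 + 92/395*1/10 + 69/158*1/10 = 1/10 = pi_S0  (ok)
  1/10*3/10 + 91/395*1/5 + 92/395*1/10 + 69/158*3/10 = 91/395 = pi_S1  (ok)
  1/10*1/2 + 91/395*1/5 + 92/395*2/5 + 69/158*1/10 = 92/395 = pi_S2  (ok)
  1/10*1/10 + 91/395*1/2 + 92/395*2/5 + 69/158*1/2 = 69/158 = pi_S3  (ok)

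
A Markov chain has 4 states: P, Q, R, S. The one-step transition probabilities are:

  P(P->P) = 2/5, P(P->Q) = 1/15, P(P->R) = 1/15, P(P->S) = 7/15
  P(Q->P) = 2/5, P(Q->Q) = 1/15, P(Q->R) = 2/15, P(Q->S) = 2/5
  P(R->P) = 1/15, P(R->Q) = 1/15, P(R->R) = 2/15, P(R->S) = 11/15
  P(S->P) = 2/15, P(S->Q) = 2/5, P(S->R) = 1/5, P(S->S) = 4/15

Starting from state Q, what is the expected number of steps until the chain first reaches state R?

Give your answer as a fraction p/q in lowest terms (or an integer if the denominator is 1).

Let h_i = expected steps to first reach R from state i.
Boundary: h_R = 0.
First-step equations for the other states:
  h_P = 1 + 2/5*h_P + 1/15*h_Q + 1/15*h_R + 7/15*h_S
  h_Q = 1 + 2/5*h_P + 1/15*h_Q + 2/15*h_R + 2/5*h_S
  h_S = 1 + 2/15*h_P + 2/5*h_Q + 1/5*h_R + 4/15*h_S

Substituting h_R = 0 and rearranging gives the linear system (I - Q) h = 1:
  [3/5, -1/15, -7/15] . (h_P, h_Q, h_S) = 1
  [-2/5, 14/15, -2/5] . (h_P, h_Q, h_S) = 1
  [-2/15, -2/5, 11/15] . (h_P, h_Q, h_S) = 1

Solving yields:
  h_P = 4125/536
  h_Q = 3885/536
  h_S = 450/67

Starting state is Q, so the expected hitting time is h_Q = 3885/536.

Answer: 3885/536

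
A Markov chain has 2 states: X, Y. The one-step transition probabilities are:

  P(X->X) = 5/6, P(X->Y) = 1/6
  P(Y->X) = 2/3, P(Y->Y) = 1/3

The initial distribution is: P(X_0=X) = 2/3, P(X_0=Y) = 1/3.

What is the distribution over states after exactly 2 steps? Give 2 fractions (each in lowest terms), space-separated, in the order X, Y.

Propagating the distribution step by step (d_{t+1} = d_t * P):
d_0 = (X=2/3, Y=1/3)
  d_1[X] = 2/3*5/6 + 1/3*2/3 = 7/9
  d_1[Y] = 2/3*1/6 + 1/3*1/3 = 2/9
d_1 = (X=7/9, Y=2/9)
  d_2[X] = 7/9*5/6 + 2/9*2/3 = 43/54
  d_2[Y] = 7/9*1/6 + 2/9*1/3 = 11/54
d_2 = (X=43/54, Y=11/54)

Answer: 43/54 11/54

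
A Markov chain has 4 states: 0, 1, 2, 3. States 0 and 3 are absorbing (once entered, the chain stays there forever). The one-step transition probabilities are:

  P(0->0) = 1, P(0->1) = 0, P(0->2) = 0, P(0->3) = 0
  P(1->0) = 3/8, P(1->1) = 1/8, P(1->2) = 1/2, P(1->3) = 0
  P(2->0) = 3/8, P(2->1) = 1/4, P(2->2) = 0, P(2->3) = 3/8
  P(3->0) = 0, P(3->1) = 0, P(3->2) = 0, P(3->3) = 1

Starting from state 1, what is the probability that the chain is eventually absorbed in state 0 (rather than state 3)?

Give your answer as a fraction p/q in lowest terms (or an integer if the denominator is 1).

Answer: 3/4

Derivation:
Let a_i = P(absorbed in 0 | start in state i).
Boundary conditions: a_0 = 1, a_3 = 0.
For each transient state i, a_i = sum_j P(i->j) * a_j:
  a_1 = 3/8*a_0 + 1/8*a_1 + 1/2*a_2 + 0*a_3
  a_2 = 3/8*a_0 + 1/4*a_1 + 0*a_2 + 3/8*a_3

Substituting a_0 = 1 and a_3 = 0, rearrange to (I - Q) a = r where r[i] = P(i -> 0):
  [7/8, -1/2] . (a_1, a_2) = 3/8
  [-1/4, 1] . (a_1, a_2) = 3/8

Solving yields:
  a_1 = 3/4
  a_2 = 9/16

Starting state is 1, so the absorption probability is a_1 = 3/4.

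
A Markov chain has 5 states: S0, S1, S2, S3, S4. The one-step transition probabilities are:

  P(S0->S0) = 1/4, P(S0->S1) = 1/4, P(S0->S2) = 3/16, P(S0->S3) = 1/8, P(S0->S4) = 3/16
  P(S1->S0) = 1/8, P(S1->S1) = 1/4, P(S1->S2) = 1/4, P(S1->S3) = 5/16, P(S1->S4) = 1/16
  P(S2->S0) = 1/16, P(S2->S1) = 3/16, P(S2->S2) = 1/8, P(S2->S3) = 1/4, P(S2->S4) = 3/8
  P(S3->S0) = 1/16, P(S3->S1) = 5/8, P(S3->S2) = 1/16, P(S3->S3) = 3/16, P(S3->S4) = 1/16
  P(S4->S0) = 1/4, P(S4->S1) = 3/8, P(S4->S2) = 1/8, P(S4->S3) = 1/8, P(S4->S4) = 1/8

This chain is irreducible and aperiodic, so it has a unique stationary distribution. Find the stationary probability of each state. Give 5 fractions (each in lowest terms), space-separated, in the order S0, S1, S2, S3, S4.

Answer: 9056/67003 22840/67003 10862/67003 14950/67003 9295/67003

Derivation:
The stationary distribution satisfies pi = pi * P, i.e.:
  pi_S0 = 1/4*pi_S0 + 1/8*pi_S1 + 1/16*pi_S2 + 1/16*pi_S3 + 1/4*pi_S4
  pi_S1 = 1/4*pi_S0 + 1/4*pi_S1 + 3/16*pi_S2 + 5/8*pi_S3 + 3/8*pi_S4
  pi_S2 = 3/16*pi_S0 + 1/4*pi_S1 + 1/8*pi_S2 + 1/16*pi_S3 + 1/8*pi_S4
  pi_S3 = 1/8*pi_S0 + 5/16*pi_S1 + 1/4*pi_S2 + 3/16*pi_S3 + 1/8*pi_S4
  pi_S4 = 3/16*pi_S0 + 1/16*pi_S1 + 3/8*pi_S2 + 1/16*pi_S3 + 1/8*pi_S4
with normalization: pi_S0 + pi_S1 + pi_S2 + pi_S3 + pi_S4 = 1.

Using the first 4 balance equations plus normalization, the linear system A*pi = b is:
  [-3/4, 1/8, 1/16, 1/16, 1/4] . pi = 0
  [1/4, -3/4, 3/16, 5/8, 3/8] . pi = 0
  [3/16, 1/4, -7/8, 1/16, 1/8] . pi = 0
  [1/8, 5/16, 1/4, -13/16, 1/8] . pi = 0
  [1, 1, 1, 1, 1] . pi = 1

Solving yields:
  pi_S0 = 9056/67003
  pi_S1 = 22840/67003
  pi_S2 = 10862/67003
  pi_S3 = 14950/67003
  pi_S4 = 9295/67003

Verification (pi * P):
  9056/67003*1/4 + 22840/67003*1/8 + 10862/67003*1/16 + 14950/67003*1/16 + 9295/67003*1/4 = 9056/67003 = pi_S0  (ok)
  9056/67003*1/4 + 22840/67003*1/4 + 10862/67003*3/16 + 14950/67003*5/8 + 9295/67003*3/8 = 22840/67003 = pi_S1  (ok)
  9056/67003*3/16 + 22840/67003*1/4 + 10862/67003*1/8 + 14950/67003*1/16 + 9295/67003*1/8 = 10862/67003 = pi_S2  (ok)
  9056/67003*1/8 + 22840/67003*5/16 + 10862/67003*1/4 + 14950/67003*3/16 + 9295/67003*1/8 = 14950/67003 = pi_S3  (ok)
  9056/67003*3/16 + 22840/67003*1/16 + 10862/67003*3/8 + 14950/67003*1/16 + 9295/67003*1/8 = 9295/67003 = pi_S4  (ok)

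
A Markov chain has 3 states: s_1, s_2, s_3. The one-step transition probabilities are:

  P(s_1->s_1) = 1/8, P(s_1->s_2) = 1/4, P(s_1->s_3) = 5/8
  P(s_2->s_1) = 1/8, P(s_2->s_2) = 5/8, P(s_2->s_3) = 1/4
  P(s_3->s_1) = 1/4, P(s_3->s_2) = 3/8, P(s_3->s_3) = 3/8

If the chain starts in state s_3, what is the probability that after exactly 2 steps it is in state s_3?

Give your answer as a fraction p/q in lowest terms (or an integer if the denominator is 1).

Computing P^2 by repeated multiplication:
P^1 =
  s_1: [1/8, 1/4, 5/8]
  s_2: [1/8, 5/8, 1/4]
  s_3: [1/4, 3/8, 3/8]
P^2 =
  s_1: [13/64, 27/64, 3/8]
  s_2: [5/32, 33/64, 21/64]
  s_3: [11/64, 7/16, 25/64]

(P^2)[s_3 -> s_3] = 25/64

Answer: 25/64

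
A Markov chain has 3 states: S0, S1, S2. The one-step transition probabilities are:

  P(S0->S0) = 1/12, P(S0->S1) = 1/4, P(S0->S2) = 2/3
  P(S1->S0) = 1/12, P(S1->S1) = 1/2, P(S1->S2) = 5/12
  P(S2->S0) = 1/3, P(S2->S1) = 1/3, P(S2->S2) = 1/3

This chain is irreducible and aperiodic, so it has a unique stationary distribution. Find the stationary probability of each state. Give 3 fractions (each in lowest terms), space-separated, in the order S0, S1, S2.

Answer: 4/21 8/21 3/7

Derivation:
The stationary distribution satisfies pi = pi * P, i.e.:
  pi_S0 = 1/12*pi_S0 + 1/12*pi_S1 + 1/3*pi_S2
  pi_S1 = 1/4*pi_S0 + 1/2*pi_S1 + 1/3*pi_S2
  pi_S2 = 2/3*pi_S0 + 5/12*pi_S1 + 1/3*pi_S2
with normalization: pi_S0 + pi_S1 + pi_S2 = 1.

Using the first 2 balance equations plus normalization, the linear system A*pi = b is:
  [-11/12, 1/12, 1/3] . pi = 0
  [1/4, -1/2, 1/3] . pi = 0
  [1, 1, 1] . pi = 1

Solving yields:
  pi_S0 = 4/21
  pi_S1 = 8/21
  pi_S2 = 3/7

Verification (pi * P):
  4/21*1/12 + 8/21*1/12 + 3/7*1/3 = 4/21 = pi_S0  (ok)
  4/21*1/4 + 8/21*1/2 + 3/7*1/3 = 8/21 = pi_S1  (ok)
  4/21*2/3 + 8/21*5/12 + 3/7*1/3 = 3/7 = pi_S2  (ok)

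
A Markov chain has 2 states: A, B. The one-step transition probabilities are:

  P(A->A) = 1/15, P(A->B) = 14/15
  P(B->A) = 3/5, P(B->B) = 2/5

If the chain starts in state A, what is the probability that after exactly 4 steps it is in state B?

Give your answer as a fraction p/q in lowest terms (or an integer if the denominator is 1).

Computing P^4 by repeated multiplication:
P^1 =
  A: [1/15, 14/15]
  B: [3/5, 2/5]
P^2 =
  A: [127/225, 98/225]
  B: [7/25, 18/25]
P^3 =
  A: [1009/3375, 2366/3375]
  B: [169/375, 206/375]
P^4 =
  A: [22303/50625, 28322/50625]
  B: [2023/5625, 3602/5625]

(P^4)[A -> B] = 28322/50625

Answer: 28322/50625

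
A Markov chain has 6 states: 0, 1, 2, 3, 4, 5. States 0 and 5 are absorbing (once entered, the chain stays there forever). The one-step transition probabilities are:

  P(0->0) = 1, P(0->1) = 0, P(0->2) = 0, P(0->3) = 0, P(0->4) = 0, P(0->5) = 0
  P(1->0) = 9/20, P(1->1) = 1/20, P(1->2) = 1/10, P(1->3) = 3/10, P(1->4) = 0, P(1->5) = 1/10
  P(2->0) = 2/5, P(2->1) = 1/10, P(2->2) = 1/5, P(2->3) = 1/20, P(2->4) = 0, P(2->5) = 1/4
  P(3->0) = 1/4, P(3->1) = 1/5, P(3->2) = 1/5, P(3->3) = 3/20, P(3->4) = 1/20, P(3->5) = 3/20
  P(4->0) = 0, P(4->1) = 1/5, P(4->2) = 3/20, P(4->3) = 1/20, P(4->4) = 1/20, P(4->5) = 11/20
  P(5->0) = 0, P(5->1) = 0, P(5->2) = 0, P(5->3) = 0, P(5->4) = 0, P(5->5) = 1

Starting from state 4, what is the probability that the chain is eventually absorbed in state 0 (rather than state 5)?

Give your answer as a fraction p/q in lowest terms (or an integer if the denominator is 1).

Let a_i = P(absorbed in 0 | start in state i).
Boundary conditions: a_0 = 1, a_5 = 0.
For each transient state i, a_i = sum_j P(i->j) * a_j:
  a_1 = 9/20*a_0 + 1/20*a_1 + 1/10*a_2 + 3/10*a_3 + 0*a_4 + 1/10*a_5
  a_2 = 2/5*a_0 + 1/10*a_1 + 1/5*a_2 + 1/20*a_3 + 0*a_4 + 1/4*a_5
  a_3 = 1/4*a_0 + 1/5*a_1 + 1/5*a_2 + 3/20*a_3 + 1/20*a_4 + 3/20*a_5
  a_4 = 0*a_0 + 1/5*a_1 + 3/20*a_2 + 1/20*a_3 + 1/20*a_4 + 11/20*a_5

Substituting a_0 = 1 and a_5 = 0, rearrange to (I - Q) a = r where r[i] = P(i -> 0):
  [19/20, -1/10, -3/10, 0] . (a_1, a_2, a_3, a_4) = 9/20
  [-1/10, 4/5, -1/20, 0] . (a_1, a_2, a_3, a_4) = 2/5
  [-1/5, -1/5, 17/20, -1/20] . (a_1, a_2, a_3, a_4) = 1/4
  [-1/5, -3/20, -1/20, 19/20] . (a_1, a_2, a_3, a_4) = 0

Solving yields:
  a_1 = 63911/86311
  a_2 = 54565/86311
  a_3 = 54730/86311
  a_4 = 24951/86311

Starting state is 4, so the absorption probability is a_4 = 24951/86311.

Answer: 24951/86311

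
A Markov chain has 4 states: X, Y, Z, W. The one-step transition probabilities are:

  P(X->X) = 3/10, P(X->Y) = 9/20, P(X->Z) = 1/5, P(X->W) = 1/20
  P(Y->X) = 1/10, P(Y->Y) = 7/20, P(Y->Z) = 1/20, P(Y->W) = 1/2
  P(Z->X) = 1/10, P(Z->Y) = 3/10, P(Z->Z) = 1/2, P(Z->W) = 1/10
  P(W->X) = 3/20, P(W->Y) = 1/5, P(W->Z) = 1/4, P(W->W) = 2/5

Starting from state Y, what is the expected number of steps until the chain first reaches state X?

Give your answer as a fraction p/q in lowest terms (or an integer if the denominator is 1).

Answer: 548/65

Derivation:
Let h_i = expected steps to first reach X from state i.
Boundary: h_X = 0.
First-step equations for the other states:
  h_Y = 1 + 1/10*h_X + 7/20*h_Y + 1/20*h_Z + 1/2*h_W
  h_Z = 1 + 1/10*h_X + 3/10*h_Y + 1/2*h_Z + 1/10*h_W
  h_W = 1 + 3/20*h_X + 1/5*h_Y + 1/4*h_Z + 2/5*h_W

Substituting h_X = 0 and rearranging gives the linear system (I - Q) h = 1:
  [13/20, -1/20, -1/2] . (h_Y, h_Z, h_W) = 1
  [-3/10, 1/2, -1/10] . (h_Y, h_Z, h_W) = 1
  [-1/5, -1/4, 3/5] . (h_Y, h_Z, h_W) = 1

Solving yields:
  h_Y = 548/65
  h_Z = 564/65
  h_W = 526/65

Starting state is Y, so the expected hitting time is h_Y = 548/65.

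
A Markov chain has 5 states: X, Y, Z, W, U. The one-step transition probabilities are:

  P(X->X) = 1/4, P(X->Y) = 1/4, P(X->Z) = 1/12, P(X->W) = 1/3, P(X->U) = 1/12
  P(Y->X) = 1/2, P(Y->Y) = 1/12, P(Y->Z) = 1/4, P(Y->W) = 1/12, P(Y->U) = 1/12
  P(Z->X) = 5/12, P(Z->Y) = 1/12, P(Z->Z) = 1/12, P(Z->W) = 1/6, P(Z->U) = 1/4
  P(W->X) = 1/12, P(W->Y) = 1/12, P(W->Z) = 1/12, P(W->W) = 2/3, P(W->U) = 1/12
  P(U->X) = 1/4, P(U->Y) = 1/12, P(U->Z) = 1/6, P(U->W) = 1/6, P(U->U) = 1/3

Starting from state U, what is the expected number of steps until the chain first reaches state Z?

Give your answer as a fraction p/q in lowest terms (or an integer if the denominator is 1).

Let h_i = expected steps to first reach Z from state i.
Boundary: h_Z = 0.
First-step equations for the other states:
  h_X = 1 + 1/4*h_X + 1/4*h_Y + 1/12*h_Z + 1/3*h_W + 1/12*h_U
  h_Y = 1 + 1/2*h_X + 1/12*h_Y + 1/4*h_Z + 1/12*h_W + 1/12*h_U
  h_W = 1 + 1/12*h_X + 1/12*h_Y + 1/12*h_Z + 2/3*h_W + 1/12*h_U
  h_U = 1 + 1/4*h_X + 1/12*h_Y + 1/6*h_Z + 1/6*h_W + 1/3*h_U

Substituting h_Z = 0 and rearranging gives the linear system (I - Q) h = 1:
  [3/4, -1/4, -1/3, -1/12] . (h_X, h_Y, h_W, h_U) = 1
  [-1/2, 11/12, -1/12, -1/12] . (h_X, h_Y, h_W, h_U) = 1
  [-1/12, -1/12, 1/3, -1/12] . (h_X, h_Y, h_W, h_U) = 1
  [-1/4, -1/12, -1/6, 2/3] . (h_X, h_Y, h_W, h_U) = 1

Solving yields:
  h_X = 2862/331
  h_Y = 2430/331
  h_W = 2970/331
  h_U = 2616/331

Starting state is U, so the expected hitting time is h_U = 2616/331.

Answer: 2616/331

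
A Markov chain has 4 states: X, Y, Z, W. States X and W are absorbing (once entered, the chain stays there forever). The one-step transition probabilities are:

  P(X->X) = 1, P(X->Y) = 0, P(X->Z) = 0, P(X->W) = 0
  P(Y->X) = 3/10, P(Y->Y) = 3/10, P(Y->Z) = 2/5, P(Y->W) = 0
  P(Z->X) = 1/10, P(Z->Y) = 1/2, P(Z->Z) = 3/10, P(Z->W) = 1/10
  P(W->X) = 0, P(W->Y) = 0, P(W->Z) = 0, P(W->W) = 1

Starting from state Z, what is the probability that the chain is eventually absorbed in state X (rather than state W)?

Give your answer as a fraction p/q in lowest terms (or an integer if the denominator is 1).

Answer: 22/29

Derivation:
Let a_i = P(absorbed in X | start in state i).
Boundary conditions: a_X = 1, a_W = 0.
For each transient state i, a_i = sum_j P(i->j) * a_j:
  a_Y = 3/10*a_X + 3/10*a_Y + 2/5*a_Z + 0*a_W
  a_Z = 1/10*a_X + 1/2*a_Y + 3/10*a_Z + 1/10*a_W

Substituting a_X = 1 and a_W = 0, rearrange to (I - Q) a = r where r[i] = P(i -> X):
  [7/10, -2/5] . (a_Y, a_Z) = 3/10
  [-1/2, 7/10] . (a_Y, a_Z) = 1/10

Solving yields:
  a_Y = 25/29
  a_Z = 22/29

Starting state is Z, so the absorption probability is a_Z = 22/29.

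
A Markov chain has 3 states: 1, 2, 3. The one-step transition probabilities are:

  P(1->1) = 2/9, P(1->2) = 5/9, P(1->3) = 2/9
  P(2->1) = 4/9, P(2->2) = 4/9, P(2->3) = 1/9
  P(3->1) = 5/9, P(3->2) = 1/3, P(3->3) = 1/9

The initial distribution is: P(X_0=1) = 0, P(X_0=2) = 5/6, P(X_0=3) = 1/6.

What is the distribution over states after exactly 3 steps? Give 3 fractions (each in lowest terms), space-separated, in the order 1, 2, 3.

Answer: 1679/4374 679/1458 329/2187

Derivation:
Propagating the distribution step by step (d_{t+1} = d_t * P):
d_0 = (1=0, 2=5/6, 3=1/6)
  d_1[1] = 0*2/9 + 5/6*4/9 + 1/6*5/9 = 25/54
  d_1[2] = 0*5/9 + 5/6*4/9 + 1/6*1/3 = 23/54
  d_1[3] = 0*2/9 + 5/6*1/9 + 1/6*1/9 = 1/9
d_1 = (1=25/54, 2=23/54, 3=1/9)
  d_2[1] = 25/54*2/9 + 23/54*4/9 + 1/9*5/9 = 86/243
  d_2[2] = 25/54*5/9 + 23/54*4/9 + 1/9*1/3 = 235/486
  d_2[3] = 25/54*2/9 + 23/54*1/9 + 1/9*1/9 = 79/486
d_2 = (1=86/243, 2=235/486, 3=79/486)
  d_3[1] = 86/243*2/9 + 235/486*4/9 + 79/486*5/9 = 1679/4374
  d_3[2] = 86/243*5/9 + 235/486*4/9 + 79/486*1/3 = 679/1458
  d_3[3] = 86/243*2/9 + 235/486*1/9 + 79/486*1/9 = 329/2187
d_3 = (1=1679/4374, 2=679/1458, 3=329/2187)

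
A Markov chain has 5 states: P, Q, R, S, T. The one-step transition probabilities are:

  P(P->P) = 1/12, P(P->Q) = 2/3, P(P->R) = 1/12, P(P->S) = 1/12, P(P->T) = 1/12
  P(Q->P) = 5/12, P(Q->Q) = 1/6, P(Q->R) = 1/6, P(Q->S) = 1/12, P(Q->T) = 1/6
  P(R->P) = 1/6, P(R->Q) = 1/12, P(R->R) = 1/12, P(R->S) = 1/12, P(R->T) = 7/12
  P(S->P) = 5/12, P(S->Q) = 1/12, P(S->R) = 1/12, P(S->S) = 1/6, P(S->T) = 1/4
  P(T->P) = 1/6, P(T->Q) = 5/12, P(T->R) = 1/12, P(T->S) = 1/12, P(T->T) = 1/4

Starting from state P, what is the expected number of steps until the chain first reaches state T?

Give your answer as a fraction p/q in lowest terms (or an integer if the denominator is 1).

Let h_i = expected steps to first reach T from state i.
Boundary: h_T = 0.
First-step equations for the other states:
  h_P = 1 + 1/12*h_P + 2/3*h_Q + 1/12*h_R + 1/12*h_S + 1/12*h_T
  h_Q = 1 + 5/12*h_P + 1/6*h_Q + 1/6*h_R + 1/12*h_S + 1/6*h_T
  h_R = 1 + 1/6*h_P + 1/12*h_Q + 1/12*h_R + 1/12*h_S + 7/12*h_T
  h_S = 1 + 5/12*h_P + 1/12*h_Q + 1/12*h_R + 1/6*h_S + 1/4*h_T

Substituting h_T = 0 and rearranging gives the linear system (I - Q) h = 1:
  [11/12, -2/3, -1/12, -1/12] . (h_P, h_Q, h_R, h_S) = 1
  [-5/12, 5/6, -1/6, -1/12] . (h_P, h_Q, h_R, h_S) = 1
  [-1/6, -1/12, 11/12, -1/12] . (h_P, h_Q, h_R, h_S) = 1
  [-5/12, -1/12, -1/12, 5/6] . (h_P, h_Q, h_R, h_S) = 1

Solving yields:
  h_P = 7359/1367
  h_Q = 6765/1367
  h_R = 4026/1367
  h_S = 6399/1367

Starting state is P, so the expected hitting time is h_P = 7359/1367.

Answer: 7359/1367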